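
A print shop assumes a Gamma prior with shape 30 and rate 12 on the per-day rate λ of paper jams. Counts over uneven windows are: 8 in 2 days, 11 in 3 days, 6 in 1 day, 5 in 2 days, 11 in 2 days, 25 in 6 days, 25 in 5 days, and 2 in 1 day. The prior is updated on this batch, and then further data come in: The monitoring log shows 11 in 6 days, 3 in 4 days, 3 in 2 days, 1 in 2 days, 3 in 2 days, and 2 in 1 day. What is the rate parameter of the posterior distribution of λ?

51

Total count: 8 + 11 + 6 + 5 + 11 + 25 + 25 + 2 = 93.
Total exposure: 2 + 3 + 1 + 2 + 2 + 6 + 5 + 1 = 22 days.
After the first batch: Gamma(30 + 93, 12 + 22) = Gamma(123, 34).
Total count: 11 + 3 + 3 + 1 + 3 + 2 = 23.
Total exposure: 6 + 4 + 2 + 2 + 2 + 1 = 17 days.
After the second batch: Gamma(123 + 23, 34 + 17) = Gamma(146, 51).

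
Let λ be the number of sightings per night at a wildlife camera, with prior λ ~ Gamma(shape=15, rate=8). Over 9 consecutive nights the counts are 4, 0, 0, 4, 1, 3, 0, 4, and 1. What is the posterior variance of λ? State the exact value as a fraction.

Total count: 4 + 0 + 0 + 4 + 1 + 3 + 0 + 4 + 1 = 17.
Total exposure: 9 nights.
Gamma(α, β) with Poisson data over total exposure Σt gives posterior Gamma(α+Σx, β+Σt) = Gamma(32, 17).
Posterior variance = α'/β'² = 32/289.

32/289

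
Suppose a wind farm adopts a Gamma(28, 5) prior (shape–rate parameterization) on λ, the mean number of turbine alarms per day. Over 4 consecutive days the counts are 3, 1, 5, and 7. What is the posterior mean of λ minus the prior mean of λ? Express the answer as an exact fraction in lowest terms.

Total count: 3 + 1 + 5 + 7 = 16.
Total exposure: 4 days.
By Gamma–Poisson conjugacy, the posterior is Gamma(α + Σx, β + Σt) = Gamma(28 + 16, 5 + 4) = Gamma(44, 9).
Posterior mean = 44/9 = 44/9; prior mean = 28/5 = 28/5. Difference = 44/9 − 28/5 = -32/45.

-32/45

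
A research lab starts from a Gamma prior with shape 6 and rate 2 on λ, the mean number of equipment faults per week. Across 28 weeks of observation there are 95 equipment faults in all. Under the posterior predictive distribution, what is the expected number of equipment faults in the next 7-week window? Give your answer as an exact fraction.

Total count 95 over total exposure 28 weeks.
Gamma(α, β) with Poisson data over total exposure Σt gives posterior Gamma(α+Σx, β+Σt) = Gamma(101, 30).
Predictive mean over a 7-week window = T·E[λ|data] = 7·101/30 = 707/30.

707/30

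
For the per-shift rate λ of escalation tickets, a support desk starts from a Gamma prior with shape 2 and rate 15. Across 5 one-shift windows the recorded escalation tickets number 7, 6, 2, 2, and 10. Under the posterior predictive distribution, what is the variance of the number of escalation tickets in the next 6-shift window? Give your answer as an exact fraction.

Total count: 7 + 6 + 2 + 2 + 10 = 27.
Total exposure: 5 shifts.
Conjugate update: add total count to the shape and total exposure to the rate, giving Gamma(29, 20).
The posterior predictive for a window of length T is Negative Binomial with variance T·α'·(β'+T)/β'² = 6·29·26/400 = 1131/100.

1131/100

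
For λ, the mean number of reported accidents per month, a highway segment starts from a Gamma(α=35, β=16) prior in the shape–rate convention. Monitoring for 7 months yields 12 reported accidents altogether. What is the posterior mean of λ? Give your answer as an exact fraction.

47/23

Total count 12 over total exposure 7 months.
Gamma(α, β) with Poisson data over total exposure Σt gives posterior Gamma(α+Σx, β+Σt) = Gamma(47, 23).
Posterior mean = α'/β' = 47/23.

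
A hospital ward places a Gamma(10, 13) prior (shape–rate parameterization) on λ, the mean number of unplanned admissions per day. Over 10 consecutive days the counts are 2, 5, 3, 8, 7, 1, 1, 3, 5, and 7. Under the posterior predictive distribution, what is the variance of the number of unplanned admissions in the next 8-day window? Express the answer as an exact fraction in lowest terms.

12896/529

Total count: 2 + 5 + 3 + 8 + 7 + 1 + 1 + 3 + 5 + 7 = 42.
Total exposure: 10 days.
Posterior: α' = 10 + 42 = 52, β' = 13 + 10 = 23.
The posterior predictive for a window of length T is Negative Binomial with variance T·α'·(β'+T)/β'² = 8·52·31/529 = 12896/529.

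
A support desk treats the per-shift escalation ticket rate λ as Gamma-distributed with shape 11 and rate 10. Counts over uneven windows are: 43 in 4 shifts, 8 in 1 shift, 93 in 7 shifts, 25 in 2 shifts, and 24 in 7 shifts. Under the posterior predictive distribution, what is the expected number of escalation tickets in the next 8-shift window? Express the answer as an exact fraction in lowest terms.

1632/31

Total count: 43 + 8 + 93 + 25 + 24 = 193.
Total exposure: 4 + 1 + 7 + 2 + 7 = 21 shifts.
Gamma(α, β) with Poisson data over total exposure Σt gives posterior Gamma(α+Σx, β+Σt) = Gamma(204, 31).
Predictive mean over an 8-shift window = T·E[λ|data] = 8·204/31 = 1632/31.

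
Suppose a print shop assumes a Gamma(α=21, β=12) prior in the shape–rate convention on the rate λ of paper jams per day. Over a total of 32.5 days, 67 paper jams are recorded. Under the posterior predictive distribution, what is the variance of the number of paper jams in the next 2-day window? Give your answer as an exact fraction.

32736/7921

Total count 67 over total exposure 32.5 days.
By Gamma–Poisson conjugacy, the posterior is Gamma(α + Σx, β + Σt) = Gamma(21 + 67, 12 + 32.5) = Gamma(88, 89/2).
The posterior predictive for a window of length T is Negative Binomial with variance T·α'·(β'+T)/β'² = 2·88·(93/2)/(7921/4) = 32736/7921.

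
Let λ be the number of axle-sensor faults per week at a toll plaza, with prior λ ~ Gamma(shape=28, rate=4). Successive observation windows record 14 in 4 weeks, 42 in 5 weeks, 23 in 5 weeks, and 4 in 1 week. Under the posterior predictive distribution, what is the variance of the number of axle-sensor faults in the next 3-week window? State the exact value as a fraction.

7326/361

Total count: 14 + 42 + 23 + 4 = 83.
Total exposure: 4 + 5 + 5 + 1 = 15 weeks.
The Gamma prior is conjugate for the Poisson rate, so λ | data ~ Gamma(28+83, 4+15) = Gamma(111, 19).
The posterior predictive for a window of length T is Negative Binomial with variance T·α'·(β'+T)/β'² = 3·111·22/361 = 7326/361.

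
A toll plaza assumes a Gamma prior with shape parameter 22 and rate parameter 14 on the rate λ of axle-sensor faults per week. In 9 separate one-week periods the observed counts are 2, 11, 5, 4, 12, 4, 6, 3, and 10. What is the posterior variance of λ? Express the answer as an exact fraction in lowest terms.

Total count: 2 + 11 + 5 + 4 + 12 + 4 + 6 + 3 + 10 = 57.
Total exposure: 9 weeks.
Gamma(α, β) with Poisson data over total exposure Σt gives posterior Gamma(α+Σx, β+Σt) = Gamma(79, 23).
Posterior variance = α'/β'² = 79/529.

79/529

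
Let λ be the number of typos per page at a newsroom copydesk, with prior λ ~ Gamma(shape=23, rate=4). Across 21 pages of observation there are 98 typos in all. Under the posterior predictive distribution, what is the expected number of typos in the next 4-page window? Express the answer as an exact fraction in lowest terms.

Total count 98 over total exposure 21 pages.
The Gamma prior is conjugate for the Poisson rate, so λ | data ~ Gamma(23+98, 4+21) = Gamma(121, 25).
Predictive mean over a 4-page window = T·E[λ|data] = 4·121/25 = 484/25.

484/25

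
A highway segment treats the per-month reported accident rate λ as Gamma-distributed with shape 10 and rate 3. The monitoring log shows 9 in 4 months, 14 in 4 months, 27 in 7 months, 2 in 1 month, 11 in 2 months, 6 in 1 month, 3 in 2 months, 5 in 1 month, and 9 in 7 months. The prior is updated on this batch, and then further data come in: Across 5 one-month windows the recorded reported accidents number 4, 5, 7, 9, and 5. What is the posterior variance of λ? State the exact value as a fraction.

126/1369

Total count: 9 + 14 + 27 + 2 + 11 + 6 + 3 + 5 + 9 = 86.
Total exposure: 4 + 4 + 7 + 1 + 2 + 1 + 2 + 1 + 7 = 29 months.
After the first batch: Gamma(10 + 86, 3 + 29) = Gamma(96, 32).
Total count: 4 + 5 + 7 + 9 + 5 = 30.
Total exposure: 5 months.
After the second batch: Gamma(96 + 30, 32 + 5) = Gamma(126, 37).
Posterior variance = α'/β'² = 126/1369.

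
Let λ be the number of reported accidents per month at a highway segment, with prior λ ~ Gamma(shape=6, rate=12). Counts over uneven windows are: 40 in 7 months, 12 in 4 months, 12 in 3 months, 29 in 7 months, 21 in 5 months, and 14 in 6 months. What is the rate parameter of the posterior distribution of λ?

Total count: 40 + 12 + 12 + 29 + 21 + 14 = 128.
Total exposure: 7 + 4 + 3 + 7 + 5 + 6 = 32 months.
By Gamma–Poisson conjugacy, the posterior is Gamma(α + Σx, β + Σt) = Gamma(6 + 128, 12 + 32) = Gamma(134, 44).

44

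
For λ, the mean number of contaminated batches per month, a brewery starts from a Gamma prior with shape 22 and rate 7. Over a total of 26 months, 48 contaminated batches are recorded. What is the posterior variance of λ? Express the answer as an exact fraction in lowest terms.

70/1089

Total count 48 over total exposure 26 months.
By Gamma–Poisson conjugacy, the posterior is Gamma(α + Σx, β + Σt) = Gamma(22 + 48, 7 + 26) = Gamma(70, 33).
Posterior variance = α'/β'² = 70/1089.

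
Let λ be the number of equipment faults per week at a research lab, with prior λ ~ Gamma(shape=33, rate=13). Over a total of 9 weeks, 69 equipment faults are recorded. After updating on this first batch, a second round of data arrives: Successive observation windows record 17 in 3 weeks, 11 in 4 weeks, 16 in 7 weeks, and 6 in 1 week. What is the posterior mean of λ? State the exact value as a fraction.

152/37

Total count 69 over total exposure 9 weeks.
After the first batch: Gamma(33 + 69, 13 + 9) = Gamma(102, 22).
Total count: 17 + 11 + 16 + 6 = 50.
Total exposure: 3 + 4 + 7 + 1 = 15 weeks.
After the second batch: Gamma(102 + 50, 22 + 15) = Gamma(152, 37).
Posterior mean = α'/β' = 152/37.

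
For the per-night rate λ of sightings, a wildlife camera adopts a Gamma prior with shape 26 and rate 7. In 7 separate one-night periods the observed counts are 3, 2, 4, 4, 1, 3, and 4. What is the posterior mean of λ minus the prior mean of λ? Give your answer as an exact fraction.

-5/14

Total count: 3 + 2 + 4 + 4 + 1 + 3 + 4 = 21.
Total exposure: 7 nights.
By Gamma–Poisson conjugacy, the posterior is Gamma(α + Σx, β + Σt) = Gamma(26 + 21, 7 + 7) = Gamma(47, 14).
Posterior mean = 47/14 = 47/14; prior mean = 26/7 = 26/7. Difference = 47/14 − 26/7 = -5/14.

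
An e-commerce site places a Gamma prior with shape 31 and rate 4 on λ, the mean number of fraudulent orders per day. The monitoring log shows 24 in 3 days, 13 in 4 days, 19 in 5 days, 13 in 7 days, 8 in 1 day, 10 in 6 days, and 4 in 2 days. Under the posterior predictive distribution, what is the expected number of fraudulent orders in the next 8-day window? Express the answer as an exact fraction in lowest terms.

Total count: 24 + 13 + 19 + 13 + 8 + 10 + 4 = 91.
Total exposure: 3 + 4 + 5 + 7 + 1 + 6 + 2 = 28 days.
Conjugate update: add total count to the shape and total exposure to the rate, giving Gamma(122, 32).
Predictive mean over an 8-day window = T·E[λ|data] = 8·122/32 = 61/2.

61/2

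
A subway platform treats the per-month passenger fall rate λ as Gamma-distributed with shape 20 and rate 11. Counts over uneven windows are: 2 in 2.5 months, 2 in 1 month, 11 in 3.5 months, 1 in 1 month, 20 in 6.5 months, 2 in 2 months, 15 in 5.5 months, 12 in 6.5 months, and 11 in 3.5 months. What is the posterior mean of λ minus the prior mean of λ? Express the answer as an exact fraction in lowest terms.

Total count: 2 + 2 + 11 + 1 + 20 + 2 + 15 + 12 + 11 = 76.
Total exposure: 2.5 + 1 + 3.5 + 1 + 6.5 + 2 + 5.5 + 6.5 + 3.5 = 32 months.
The Gamma prior is conjugate for the Poisson rate, so λ | data ~ Gamma(20+76, 11+32) = Gamma(96, 43).
Posterior mean = 96/43 = 96/43; prior mean = 20/11 = 20/11. Difference = 96/43 − 20/11 = 196/473.

196/473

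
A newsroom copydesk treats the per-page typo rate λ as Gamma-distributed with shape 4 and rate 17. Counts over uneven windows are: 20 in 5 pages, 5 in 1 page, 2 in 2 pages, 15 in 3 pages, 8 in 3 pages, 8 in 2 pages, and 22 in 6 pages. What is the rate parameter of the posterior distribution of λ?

39

Total count: 20 + 5 + 2 + 15 + 8 + 8 + 22 = 80.
Total exposure: 5 + 1 + 2 + 3 + 3 + 2 + 6 = 22 pages.
Gamma(α, β) with Poisson data over total exposure Σt gives posterior Gamma(α+Σx, β+Σt) = Gamma(84, 39).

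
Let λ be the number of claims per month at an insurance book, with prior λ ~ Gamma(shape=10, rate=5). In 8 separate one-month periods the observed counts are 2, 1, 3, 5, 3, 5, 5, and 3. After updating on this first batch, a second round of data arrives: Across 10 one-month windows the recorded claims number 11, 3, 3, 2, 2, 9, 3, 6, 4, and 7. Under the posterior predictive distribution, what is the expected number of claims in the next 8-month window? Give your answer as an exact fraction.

696/23

Total count: 2 + 1 + 3 + 5 + 3 + 5 + 5 + 3 = 27.
Total exposure: 8 months.
After the first batch: Gamma(10 + 27, 5 + 8) = Gamma(37, 13).
Total count: 11 + 3 + 3 + 2 + 2 + 9 + 3 + 6 + 4 + 7 = 50.
Total exposure: 10 months.
After the second batch: Gamma(37 + 50, 13 + 10) = Gamma(87, 23).
Predictive mean over an 8-month window = T·E[λ|data] = 8·87/23 = 696/23.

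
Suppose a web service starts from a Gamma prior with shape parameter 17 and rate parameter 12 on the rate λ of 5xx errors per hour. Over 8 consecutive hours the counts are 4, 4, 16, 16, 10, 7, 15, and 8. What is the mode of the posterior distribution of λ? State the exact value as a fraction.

24/5

Total count: 4 + 4 + 16 + 16 + 10 + 7 + 15 + 8 = 80.
Total exposure: 8 hours.
Gamma(α, β) with Poisson data over total exposure Σt gives posterior Gamma(α+Σx, β+Σt) = Gamma(97, 20).
Posterior mode = (α'−1)/β' = 96/20 = 24/5.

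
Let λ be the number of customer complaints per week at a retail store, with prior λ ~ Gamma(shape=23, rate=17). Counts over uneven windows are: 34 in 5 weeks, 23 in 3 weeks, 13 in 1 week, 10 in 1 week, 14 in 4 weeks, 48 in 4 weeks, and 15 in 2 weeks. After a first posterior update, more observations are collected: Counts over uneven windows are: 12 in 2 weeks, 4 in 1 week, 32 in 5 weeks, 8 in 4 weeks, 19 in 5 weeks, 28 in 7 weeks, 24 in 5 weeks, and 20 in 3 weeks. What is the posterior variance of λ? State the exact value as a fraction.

109/1587

Total count: 34 + 23 + 13 + 10 + 14 + 48 + 15 = 157.
Total exposure: 5 + 3 + 1 + 1 + 4 + 4 + 2 = 20 weeks.
After the first batch: Gamma(23 + 157, 17 + 20) = Gamma(180, 37).
Total count: 12 + 4 + 32 + 8 + 19 + 28 + 24 + 20 = 147.
Total exposure: 2 + 1 + 5 + 4 + 5 + 7 + 5 + 3 = 32 weeks.
After the second batch: Gamma(180 + 147, 37 + 32) = Gamma(327, 69).
Posterior variance = α'/β'² = 327/4761 = 109/1587.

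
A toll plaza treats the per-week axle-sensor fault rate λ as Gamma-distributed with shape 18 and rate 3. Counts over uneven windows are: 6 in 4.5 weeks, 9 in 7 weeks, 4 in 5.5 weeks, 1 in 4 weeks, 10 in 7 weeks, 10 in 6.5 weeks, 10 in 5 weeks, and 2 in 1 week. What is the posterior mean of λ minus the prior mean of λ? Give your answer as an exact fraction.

Total count: 6 + 9 + 4 + 1 + 10 + 10 + 10 + 2 = 52.
Total exposure: 4.5 + 7 + 5.5 + 4 + 7 + 6.5 + 5 + 1 = 40.5 weeks.
Conjugate update: add total count to the shape and total exposure to the rate, giving Gamma(70, 87/2).
Posterior mean = 70/(87/2) = 140/87; prior mean = 18/3 = 6. Difference = 140/87 − 6 = -382/87.

-382/87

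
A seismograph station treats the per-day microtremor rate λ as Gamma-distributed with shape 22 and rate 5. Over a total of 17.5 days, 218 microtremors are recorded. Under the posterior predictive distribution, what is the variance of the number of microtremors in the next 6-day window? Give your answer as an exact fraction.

1216/15

Total count 218 over total exposure 17.5 days.
By Gamma–Poisson conjugacy, the posterior is Gamma(α + Σx, β + Σt) = Gamma(22 + 218, 5 + 17.5) = Gamma(240, 45/2).
The posterior predictive for a window of length T is Negative Binomial with variance T·α'·(β'+T)/β'² = 6·240·(57/2)/(2025/4) = 1216/15.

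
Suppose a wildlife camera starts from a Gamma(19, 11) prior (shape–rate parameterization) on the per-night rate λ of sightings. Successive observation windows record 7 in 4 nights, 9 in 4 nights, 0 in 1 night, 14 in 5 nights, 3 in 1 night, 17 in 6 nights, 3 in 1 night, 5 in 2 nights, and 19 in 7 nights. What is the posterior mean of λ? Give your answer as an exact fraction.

16/7

Total count: 7 + 9 + 0 + 14 + 3 + 17 + 3 + 5 + 19 = 77.
Total exposure: 4 + 4 + 1 + 5 + 1 + 6 + 1 + 2 + 7 = 31 nights.
Posterior: α' = 19 + 77 = 96, β' = 11 + 31 = 42.
Posterior mean = α'/β' = 96/42 = 16/7.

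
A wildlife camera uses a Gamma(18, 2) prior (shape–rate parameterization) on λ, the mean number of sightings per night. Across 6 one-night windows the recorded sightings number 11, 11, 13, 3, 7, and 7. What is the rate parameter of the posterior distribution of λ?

Total count: 11 + 11 + 13 + 3 + 7 + 7 = 52.
Total exposure: 6 nights.
By Gamma–Poisson conjugacy, the posterior is Gamma(α + Σx, β + Σt) = Gamma(18 + 52, 2 + 6) = Gamma(70, 8).

8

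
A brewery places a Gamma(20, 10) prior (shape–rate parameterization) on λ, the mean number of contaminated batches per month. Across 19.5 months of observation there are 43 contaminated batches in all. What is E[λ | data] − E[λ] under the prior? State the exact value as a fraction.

Total count 43 over total exposure 19.5 months.
Gamma(α, β) with Poisson data over total exposure Σt gives posterior Gamma(α+Σx, β+Σt) = Gamma(63, 59/2).
Posterior mean = 63/(59/2) = 126/59; prior mean = 20/10 = 2. Difference = 126/59 − 2 = 8/59.

8/59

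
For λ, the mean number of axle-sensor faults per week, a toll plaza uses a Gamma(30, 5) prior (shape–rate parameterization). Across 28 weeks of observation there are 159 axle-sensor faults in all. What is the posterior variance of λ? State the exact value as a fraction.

Total count 159 over total exposure 28 weeks.
Posterior: α' = 30 + 159 = 189, β' = 5 + 28 = 33.
Posterior variance = α'/β'² = 189/1089 = 21/121.

21/121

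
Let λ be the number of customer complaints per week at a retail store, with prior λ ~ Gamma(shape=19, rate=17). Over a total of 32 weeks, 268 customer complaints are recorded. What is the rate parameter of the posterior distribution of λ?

49

Total count 268 over total exposure 32 weeks.
By Gamma–Poisson conjugacy, the posterior is Gamma(α + Σx, β + Σt) = Gamma(19 + 268, 17 + 32) = Gamma(287, 49).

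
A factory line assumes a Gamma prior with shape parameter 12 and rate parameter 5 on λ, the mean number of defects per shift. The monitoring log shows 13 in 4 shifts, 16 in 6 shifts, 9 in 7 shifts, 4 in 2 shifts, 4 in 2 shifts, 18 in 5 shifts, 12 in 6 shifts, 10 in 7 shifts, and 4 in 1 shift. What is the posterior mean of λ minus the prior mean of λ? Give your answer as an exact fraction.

-2/15

Total count: 13 + 16 + 9 + 4 + 4 + 18 + 12 + 10 + 4 = 90.
Total exposure: 4 + 6 + 7 + 2 + 2 + 5 + 6 + 7 + 1 = 40 shifts.
Posterior: α' = 12 + 90 = 102, β' = 5 + 40 = 45.
Posterior mean = 102/45 = 34/15; prior mean = 12/5 = 12/5. Difference = 34/15 − 12/5 = -2/15.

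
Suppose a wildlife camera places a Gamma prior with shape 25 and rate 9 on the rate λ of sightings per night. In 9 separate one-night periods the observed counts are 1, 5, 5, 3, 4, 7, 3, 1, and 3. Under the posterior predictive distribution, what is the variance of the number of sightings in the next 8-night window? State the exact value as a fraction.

Total count: 1 + 5 + 5 + 3 + 4 + 7 + 3 + 1 + 3 = 32.
Total exposure: 9 nights.
The Gamma prior is conjugate for the Poisson rate, so λ | data ~ Gamma(25+32, 9+9) = Gamma(57, 18).
The posterior predictive for a window of length T is Negative Binomial with variance T·α'·(β'+T)/β'² = 8·57·26/324 = 988/27.

988/27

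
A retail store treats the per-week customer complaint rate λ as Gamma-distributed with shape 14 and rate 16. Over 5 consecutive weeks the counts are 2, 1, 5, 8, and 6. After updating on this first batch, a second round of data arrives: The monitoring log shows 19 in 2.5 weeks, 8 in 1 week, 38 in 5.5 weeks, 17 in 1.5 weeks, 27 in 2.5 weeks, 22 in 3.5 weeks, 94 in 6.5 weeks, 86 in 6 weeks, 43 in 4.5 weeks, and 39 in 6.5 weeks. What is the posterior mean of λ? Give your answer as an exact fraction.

Total count: 2 + 1 + 5 + 8 + 6 = 22.
Total exposure: 5 weeks.
After the first batch: Gamma(14 + 22, 16 + 5) = Gamma(36, 21).
Total count: 19 + 8 + 38 + 17 + 27 + 22 + 94 + 86 + 43 + 39 = 393.
Total exposure: 2.5 + 1 + 5.5 + 1.5 + 2.5 + 3.5 + 6.5 + 6 + 4.5 + 6.5 = 40 weeks.
After the second batch: Gamma(36 + 393, 21 + 40) = Gamma(429, 61).
Posterior mean = α'/β' = 429/61.

429/61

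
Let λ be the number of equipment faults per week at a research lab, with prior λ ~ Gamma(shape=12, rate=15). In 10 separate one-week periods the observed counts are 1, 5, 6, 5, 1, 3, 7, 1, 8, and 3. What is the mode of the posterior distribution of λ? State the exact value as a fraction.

51/25

Total count: 1 + 5 + 6 + 5 + 1 + 3 + 7 + 1 + 8 + 3 = 40.
Total exposure: 10 weeks.
Posterior: α' = 12 + 40 = 52, β' = 15 + 10 = 25.
Posterior mode = (α'−1)/β' = 51/25.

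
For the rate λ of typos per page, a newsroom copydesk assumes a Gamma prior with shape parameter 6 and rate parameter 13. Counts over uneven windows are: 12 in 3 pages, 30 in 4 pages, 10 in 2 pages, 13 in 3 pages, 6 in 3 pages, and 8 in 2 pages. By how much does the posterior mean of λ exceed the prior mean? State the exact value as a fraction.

Total count: 12 + 30 + 10 + 13 + 6 + 8 = 79.
Total exposure: 3 + 4 + 2 + 3 + 3 + 2 = 17 pages.
Gamma(α, β) with Poisson data over total exposure Σt gives posterior Gamma(α+Σx, β+Σt) = Gamma(85, 30).
Posterior mean = 85/30 = 17/6; prior mean = 6/13 = 6/13. Difference = 17/6 − 6/13 = 185/78.

185/78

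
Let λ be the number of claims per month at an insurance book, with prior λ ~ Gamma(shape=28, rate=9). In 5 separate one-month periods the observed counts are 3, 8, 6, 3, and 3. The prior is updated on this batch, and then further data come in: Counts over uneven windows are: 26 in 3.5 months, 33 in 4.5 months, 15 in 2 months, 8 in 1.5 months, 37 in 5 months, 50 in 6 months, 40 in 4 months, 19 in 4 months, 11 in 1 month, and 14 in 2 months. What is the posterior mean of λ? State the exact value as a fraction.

32/5

Total count: 3 + 8 + 6 + 3 + 3 = 23.
Total exposure: 5 months.
After the first batch: Gamma(28 + 23, 9 + 5) = Gamma(51, 14).
Total count: 26 + 33 + 15 + 8 + 37 + 50 + 40 + 19 + 11 + 14 = 253.
Total exposure: 3.5 + 4.5 + 2 + 1.5 + 5 + 6 + 4 + 4 + 1 + 2 = 33.5 months.
After the second batch: Gamma(51 + 253, 14 + 33.5) = Gamma(304, 95/2).
Posterior mean = α'/β' = 304/(95/2) = 32/5.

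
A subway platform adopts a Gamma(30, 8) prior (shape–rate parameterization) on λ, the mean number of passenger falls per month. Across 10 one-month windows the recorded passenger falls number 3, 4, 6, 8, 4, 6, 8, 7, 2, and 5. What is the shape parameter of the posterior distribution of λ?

Total count: 3 + 4 + 6 + 8 + 4 + 6 + 8 + 7 + 2 + 5 = 53.
Total exposure: 10 months.
Gamma(α, β) with Poisson data over total exposure Σt gives posterior Gamma(α+Σx, β+Σt) = Gamma(83, 18).

83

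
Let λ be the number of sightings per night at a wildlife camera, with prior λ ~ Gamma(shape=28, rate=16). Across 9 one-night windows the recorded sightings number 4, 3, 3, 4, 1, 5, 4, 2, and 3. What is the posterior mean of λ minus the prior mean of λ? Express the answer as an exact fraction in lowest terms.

Total count: 4 + 3 + 3 + 4 + 1 + 5 + 4 + 2 + 3 = 29.
Total exposure: 9 nights.
Conjugate update: add total count to the shape and total exposure to the rate, giving Gamma(57, 25).
Posterior mean = 57/25 = 57/25; prior mean = 28/16 = 7/4. Difference = 57/25 − 7/4 = 53/100.

53/100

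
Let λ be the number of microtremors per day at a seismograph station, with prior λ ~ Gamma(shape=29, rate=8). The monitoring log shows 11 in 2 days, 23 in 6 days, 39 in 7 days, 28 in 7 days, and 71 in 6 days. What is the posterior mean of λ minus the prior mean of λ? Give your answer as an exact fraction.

47/24

Total count: 11 + 23 + 39 + 28 + 71 = 172.
Total exposure: 2 + 6 + 7 + 7 + 6 = 28 days.
The Gamma prior is conjugate for the Poisson rate, so λ | data ~ Gamma(29+172, 8+28) = Gamma(201, 36).
Posterior mean = 201/36 = 67/12; prior mean = 29/8 = 29/8. Difference = 67/12 − 29/8 = 47/24.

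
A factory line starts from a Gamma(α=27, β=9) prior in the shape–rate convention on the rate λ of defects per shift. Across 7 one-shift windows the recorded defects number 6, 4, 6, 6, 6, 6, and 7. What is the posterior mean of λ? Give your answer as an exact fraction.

17/4

Total count: 6 + 4 + 6 + 6 + 6 + 6 + 7 = 41.
Total exposure: 7 shifts.
Gamma(α, β) with Poisson data over total exposure Σt gives posterior Gamma(α+Σx, β+Σt) = Gamma(68, 16).
Posterior mean = α'/β' = 68/16 = 17/4.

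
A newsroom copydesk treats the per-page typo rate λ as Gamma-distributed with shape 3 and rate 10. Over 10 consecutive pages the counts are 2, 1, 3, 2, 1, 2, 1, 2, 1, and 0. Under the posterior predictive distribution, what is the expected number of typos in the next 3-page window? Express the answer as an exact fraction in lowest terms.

27/10

Total count: 2 + 1 + 3 + 2 + 1 + 2 + 1 + 2 + 1 + 0 = 15.
Total exposure: 10 pages.
By Gamma–Poisson conjugacy, the posterior is Gamma(α + Σx, β + Σt) = Gamma(3 + 15, 10 + 10) = Gamma(18, 20).
Predictive mean over a 3-page window = T·E[λ|data] = 3·18/20 = 27/10.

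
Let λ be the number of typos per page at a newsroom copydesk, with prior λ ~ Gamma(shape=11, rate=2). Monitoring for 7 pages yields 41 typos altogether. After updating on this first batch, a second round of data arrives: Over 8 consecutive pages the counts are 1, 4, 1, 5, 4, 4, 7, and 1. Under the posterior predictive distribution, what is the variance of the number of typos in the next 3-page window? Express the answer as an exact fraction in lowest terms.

4740/289

Total count 41 over total exposure 7 pages.
After the first batch: Gamma(11 + 41, 2 + 7) = Gamma(52, 9).
Total count: 1 + 4 + 1 + 5 + 4 + 4 + 7 + 1 = 27.
Total exposure: 8 pages.
After the second batch: Gamma(52 + 27, 9 + 8) = Gamma(79, 17).
The posterior predictive for a window of length T is Negative Binomial with variance T·α'·(β'+T)/β'² = 3·79·20/289 = 4740/289.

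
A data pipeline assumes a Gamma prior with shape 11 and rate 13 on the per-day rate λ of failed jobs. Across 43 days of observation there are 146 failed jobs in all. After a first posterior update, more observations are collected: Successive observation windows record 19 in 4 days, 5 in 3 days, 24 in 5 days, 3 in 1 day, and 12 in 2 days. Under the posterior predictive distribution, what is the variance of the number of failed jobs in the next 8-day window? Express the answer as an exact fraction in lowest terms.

Total count 146 over total exposure 43 days.
After the first batch: Gamma(11 + 146, 13 + 43) = Gamma(157, 56).
Total count: 19 + 5 + 24 + 3 + 12 = 63.
Total exposure: 4 + 3 + 5 + 1 + 2 = 15 days.
After the second batch: Gamma(157 + 63, 56 + 15) = Gamma(220, 71).
The posterior predictive for a window of length T is Negative Binomial with variance T·α'·(β'+T)/β'² = 8·220·79/5041 = 139040/5041.

139040/5041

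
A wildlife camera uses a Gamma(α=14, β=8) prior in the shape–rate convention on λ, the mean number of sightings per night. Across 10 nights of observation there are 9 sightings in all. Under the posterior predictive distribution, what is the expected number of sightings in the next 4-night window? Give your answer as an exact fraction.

46/9

Total count 9 over total exposure 10 nights.
The Gamma prior is conjugate for the Poisson rate, so λ | data ~ Gamma(14+9, 8+10) = Gamma(23, 18).
Predictive mean over a 4-night window = T·E[λ|data] = 4·23/18 = 46/9.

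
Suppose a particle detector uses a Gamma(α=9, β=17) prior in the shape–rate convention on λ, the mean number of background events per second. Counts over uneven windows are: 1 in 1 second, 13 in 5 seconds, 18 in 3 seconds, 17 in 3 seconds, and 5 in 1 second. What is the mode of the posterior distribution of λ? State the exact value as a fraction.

Total count: 1 + 13 + 18 + 17 + 5 = 54.
Total exposure: 1 + 5 + 3 + 3 + 1 = 13 seconds.
The Gamma prior is conjugate for the Poisson rate, so λ | data ~ Gamma(9+54, 17+13) = Gamma(63, 30).
Posterior mode = (α'−1)/β' = 62/30 = 31/15.

31/15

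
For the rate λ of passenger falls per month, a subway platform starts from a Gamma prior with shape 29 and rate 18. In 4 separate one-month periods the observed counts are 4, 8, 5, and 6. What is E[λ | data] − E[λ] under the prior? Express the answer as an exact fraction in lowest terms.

Total count: 4 + 8 + 5 + 6 = 23.
Total exposure: 4 months.
Posterior: α' = 29 + 23 = 52, β' = 18 + 4 = 22.
Posterior mean = 52/22 = 26/11; prior mean = 29/18 = 29/18. Difference = 26/11 − 29/18 = 149/198.

149/198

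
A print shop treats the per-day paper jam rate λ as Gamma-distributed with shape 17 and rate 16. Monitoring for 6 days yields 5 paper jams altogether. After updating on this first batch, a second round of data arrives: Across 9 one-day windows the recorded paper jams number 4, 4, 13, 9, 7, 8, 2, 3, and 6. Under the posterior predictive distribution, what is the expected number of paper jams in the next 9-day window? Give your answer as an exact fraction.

702/31

Total count 5 over total exposure 6 days.
After the first batch: Gamma(17 + 5, 16 + 6) = Gamma(22, 22).
Total count: 4 + 4 + 13 + 9 + 7 + 8 + 2 + 3 + 6 = 56.
Total exposure: 9 days.
After the second batch: Gamma(22 + 56, 22 + 9) = Gamma(78, 31).
Predictive mean over a 9-day window = T·E[λ|data] = 9·78/31 = 702/31.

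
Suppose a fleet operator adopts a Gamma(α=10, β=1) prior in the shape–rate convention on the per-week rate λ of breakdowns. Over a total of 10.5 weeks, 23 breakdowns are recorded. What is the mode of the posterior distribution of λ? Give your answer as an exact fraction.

64/23

Total count 23 over total exposure 10.5 weeks.
Posterior: α' = 10 + 23 = 33, β' = 1 + 10.5 = 23/2.
Posterior mode = (α'−1)/β' = 32/(23/2) = 64/23.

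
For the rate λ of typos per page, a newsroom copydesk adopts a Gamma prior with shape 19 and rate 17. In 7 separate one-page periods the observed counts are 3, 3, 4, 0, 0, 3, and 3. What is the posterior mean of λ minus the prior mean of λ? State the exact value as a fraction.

139/408

Total count: 3 + 3 + 4 + 0 + 0 + 3 + 3 = 16.
Total exposure: 7 pages.
The Gamma prior is conjugate for the Poisson rate, so λ | data ~ Gamma(19+16, 17+7) = Gamma(35, 24).
Posterior mean = 35/24 = 35/24; prior mean = 19/17 = 19/17. Difference = 35/24 − 19/17 = 139/408.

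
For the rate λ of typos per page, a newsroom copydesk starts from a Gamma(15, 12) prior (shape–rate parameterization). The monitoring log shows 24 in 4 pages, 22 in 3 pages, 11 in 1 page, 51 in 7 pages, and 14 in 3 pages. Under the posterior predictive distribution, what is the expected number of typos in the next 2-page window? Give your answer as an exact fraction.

Total count: 24 + 22 + 11 + 51 + 14 = 122.
Total exposure: 4 + 3 + 1 + 7 + 3 = 18 pages.
By Gamma–Poisson conjugacy, the posterior is Gamma(α + Σx, β + Σt) = Gamma(15 + 122, 12 + 18) = Gamma(137, 30).
Predictive mean over a 2-page window = T·E[λ|data] = 2·137/30 = 137/15.

137/15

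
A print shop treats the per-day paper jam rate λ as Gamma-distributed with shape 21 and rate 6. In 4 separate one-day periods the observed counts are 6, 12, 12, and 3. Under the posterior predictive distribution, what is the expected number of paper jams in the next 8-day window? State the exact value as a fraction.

Total count: 6 + 12 + 12 + 3 = 33.
Total exposure: 4 days.
By Gamma–Poisson conjugacy, the posterior is Gamma(α + Σx, β + Σt) = Gamma(21 + 33, 6 + 4) = Gamma(54, 10).
Predictive mean over an 8-day window = T·E[λ|data] = 8·54/10 = 216/5.

216/5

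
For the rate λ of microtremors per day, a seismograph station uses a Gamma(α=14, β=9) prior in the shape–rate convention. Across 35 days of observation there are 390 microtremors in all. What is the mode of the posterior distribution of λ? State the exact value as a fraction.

403/44

Total count 390 over total exposure 35 days.
By Gamma–Poisson conjugacy, the posterior is Gamma(α + Σx, β + Σt) = Gamma(14 + 390, 9 + 35) = Gamma(404, 44).
Posterior mode = (α'−1)/β' = 403/44.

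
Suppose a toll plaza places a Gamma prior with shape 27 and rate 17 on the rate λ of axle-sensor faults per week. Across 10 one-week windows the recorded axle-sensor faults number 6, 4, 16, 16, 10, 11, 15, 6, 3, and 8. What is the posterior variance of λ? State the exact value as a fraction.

Total count: 6 + 4 + 16 + 16 + 10 + 11 + 15 + 6 + 3 + 8 = 95.
Total exposure: 10 weeks.
Posterior: α' = 27 + 95 = 122, β' = 17 + 10 = 27.
Posterior variance = α'/β'² = 122/729.

122/729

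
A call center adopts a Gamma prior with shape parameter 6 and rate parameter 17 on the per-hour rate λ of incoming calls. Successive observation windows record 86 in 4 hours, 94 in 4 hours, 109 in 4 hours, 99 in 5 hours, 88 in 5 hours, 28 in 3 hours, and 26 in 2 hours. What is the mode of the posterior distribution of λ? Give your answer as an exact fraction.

Total count: 86 + 94 + 109 + 99 + 88 + 28 + 26 = 530.
Total exposure: 4 + 4 + 4 + 5 + 5 + 3 + 2 = 27 hours.
Conjugate update: add total count to the shape and total exposure to the rate, giving Gamma(536, 44).
Posterior mode = (α'−1)/β' = 535/44.

535/44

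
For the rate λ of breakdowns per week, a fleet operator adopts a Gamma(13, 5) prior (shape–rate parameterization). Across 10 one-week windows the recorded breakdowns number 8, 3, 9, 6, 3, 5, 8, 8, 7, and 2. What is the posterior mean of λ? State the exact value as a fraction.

24/5

Total count: 8 + 3 + 9 + 6 + 3 + 5 + 8 + 8 + 7 + 2 = 59.
Total exposure: 10 weeks.
Posterior: α' = 13 + 59 = 72, β' = 5 + 10 = 15.
Posterior mean = α'/β' = 72/15 = 24/5.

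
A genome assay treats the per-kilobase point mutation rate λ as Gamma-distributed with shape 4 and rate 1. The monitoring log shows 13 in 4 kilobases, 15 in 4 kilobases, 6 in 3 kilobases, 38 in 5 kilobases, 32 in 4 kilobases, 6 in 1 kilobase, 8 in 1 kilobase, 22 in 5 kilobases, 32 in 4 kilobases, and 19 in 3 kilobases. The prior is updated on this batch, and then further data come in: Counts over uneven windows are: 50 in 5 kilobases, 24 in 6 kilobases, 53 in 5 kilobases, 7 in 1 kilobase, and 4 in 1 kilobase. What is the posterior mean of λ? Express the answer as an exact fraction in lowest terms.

Total count: 13 + 15 + 6 + 38 + 32 + 6 + 8 + 22 + 32 + 19 = 191.
Total exposure: 4 + 4 + 3 + 5 + 4 + 1 + 1 + 5 + 4 + 3 = 34 kilobases.
After the first batch: Gamma(4 + 191, 1 + 34) = Gamma(195, 35).
Total count: 50 + 24 + 53 + 7 + 4 = 138.
Total exposure: 5 + 6 + 5 + 1 + 1 = 18 kilobases.
After the second batch: Gamma(195 + 138, 35 + 18) = Gamma(333, 53).
Posterior mean = α'/β' = 333/53.

333/53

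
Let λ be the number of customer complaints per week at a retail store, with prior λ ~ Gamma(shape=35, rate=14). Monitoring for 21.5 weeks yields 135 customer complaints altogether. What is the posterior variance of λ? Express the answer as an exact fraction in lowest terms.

680/5041

Total count 135 over total exposure 21.5 weeks.
Gamma(α, β) with Poisson data over total exposure Σt gives posterior Gamma(α+Σx, β+Σt) = Gamma(170, 71/2).
Posterior variance = α'/β'² = 170/(5041/4) = 680/5041.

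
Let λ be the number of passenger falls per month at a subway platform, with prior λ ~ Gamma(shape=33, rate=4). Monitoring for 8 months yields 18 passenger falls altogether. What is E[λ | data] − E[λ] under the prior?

Total count 18 over total exposure 8 months.
Conjugate update: add total count to the shape and total exposure to the rate, giving Gamma(51, 12).
Posterior mean = 51/12 = 17/4; prior mean = 33/4 = 33/4. Difference = 17/4 − 33/4 = -4.

-4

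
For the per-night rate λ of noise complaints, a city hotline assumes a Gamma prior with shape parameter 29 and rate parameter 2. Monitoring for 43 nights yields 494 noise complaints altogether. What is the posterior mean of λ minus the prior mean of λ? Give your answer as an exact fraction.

Total count 494 over total exposure 43 nights.
Posterior: α' = 29 + 494 = 523, β' = 2 + 43 = 45.
Posterior mean = 523/45 = 523/45; prior mean = 29/2 = 29/2. Difference = 523/45 − 29/2 = -259/90.

-259/90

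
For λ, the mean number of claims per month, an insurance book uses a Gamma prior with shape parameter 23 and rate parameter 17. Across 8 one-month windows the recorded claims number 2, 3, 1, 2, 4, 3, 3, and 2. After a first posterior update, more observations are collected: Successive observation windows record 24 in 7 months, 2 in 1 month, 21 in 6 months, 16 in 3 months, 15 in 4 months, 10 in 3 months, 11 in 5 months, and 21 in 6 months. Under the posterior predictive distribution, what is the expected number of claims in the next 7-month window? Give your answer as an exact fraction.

Total count: 2 + 3 + 1 + 2 + 4 + 3 + 3 + 2 = 20.
Total exposure: 8 months.
After the first batch: Gamma(23 + 20, 17 + 8) = Gamma(43, 25).
Total count: 24 + 2 + 21 + 16 + 15 + 10 + 11 + 21 = 120.
Total exposure: 7 + 1 + 6 + 3 + 4 + 3 + 5 + 6 = 35 months.
After the second batch: Gamma(43 + 120, 25 + 35) = Gamma(163, 60).
Predictive mean over a 7-month window = T·E[λ|data] = 7·163/60 = 1141/60.

1141/60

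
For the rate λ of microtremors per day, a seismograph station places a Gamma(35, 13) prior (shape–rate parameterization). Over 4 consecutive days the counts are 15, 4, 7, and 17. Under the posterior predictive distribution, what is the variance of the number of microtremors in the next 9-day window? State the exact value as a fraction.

Total count: 15 + 4 + 7 + 17 = 43.
Total exposure: 4 days.
Conjugate update: add total count to the shape and total exposure to the rate, giving Gamma(78, 17).
The posterior predictive for a window of length T is Negative Binomial with variance T·α'·(β'+T)/β'² = 9·78·26/289 = 18252/289.

18252/289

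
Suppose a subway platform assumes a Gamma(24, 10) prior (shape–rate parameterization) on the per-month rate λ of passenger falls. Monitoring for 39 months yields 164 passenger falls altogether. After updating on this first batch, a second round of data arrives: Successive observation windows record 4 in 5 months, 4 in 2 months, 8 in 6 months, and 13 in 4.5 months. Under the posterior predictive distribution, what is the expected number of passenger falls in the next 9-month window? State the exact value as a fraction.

558/19

Total count 164 over total exposure 39 months.
After the first batch: Gamma(24 + 164, 10 + 39) = Gamma(188, 49).
Total count: 4 + 4 + 8 + 13 = 29.
Total exposure: 5 + 2 + 6 + 4.5 = 17.5 months.
After the second batch: Gamma(188 + 29, 49 + 17.5) = Gamma(217, 133/2).
Predictive mean over a 9-month window = T·E[λ|data] = 9·217/(133/2) = 558/19.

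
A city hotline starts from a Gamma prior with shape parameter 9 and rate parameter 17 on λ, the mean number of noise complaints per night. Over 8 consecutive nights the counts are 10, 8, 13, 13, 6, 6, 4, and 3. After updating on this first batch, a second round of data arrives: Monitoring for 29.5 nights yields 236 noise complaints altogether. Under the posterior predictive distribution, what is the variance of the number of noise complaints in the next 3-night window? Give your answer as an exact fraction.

Total count: 10 + 8 + 13 + 13 + 6 + 6 + 4 + 3 = 63.
Total exposure: 8 nights.
After the first batch: Gamma(9 + 63, 17 + 8) = Gamma(72, 25).
Total count 236 over total exposure 29.5 nights.
After the second batch: Gamma(72 + 236, 25 + 29.5) = Gamma(308, 109/2).
The posterior predictive for a window of length T is Negative Binomial with variance T·α'·(β'+T)/β'² = 3·308·(115/2)/(11881/4) = 212520/11881.

212520/11881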